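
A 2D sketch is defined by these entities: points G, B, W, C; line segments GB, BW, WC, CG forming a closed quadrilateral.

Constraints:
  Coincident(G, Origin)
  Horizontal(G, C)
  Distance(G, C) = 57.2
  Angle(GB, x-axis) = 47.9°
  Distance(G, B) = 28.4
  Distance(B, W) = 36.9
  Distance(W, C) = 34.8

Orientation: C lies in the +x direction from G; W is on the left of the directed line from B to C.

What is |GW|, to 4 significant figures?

63.60

Checks: |BW| = 36.90 ✓; |WC| = 34.80 ✓.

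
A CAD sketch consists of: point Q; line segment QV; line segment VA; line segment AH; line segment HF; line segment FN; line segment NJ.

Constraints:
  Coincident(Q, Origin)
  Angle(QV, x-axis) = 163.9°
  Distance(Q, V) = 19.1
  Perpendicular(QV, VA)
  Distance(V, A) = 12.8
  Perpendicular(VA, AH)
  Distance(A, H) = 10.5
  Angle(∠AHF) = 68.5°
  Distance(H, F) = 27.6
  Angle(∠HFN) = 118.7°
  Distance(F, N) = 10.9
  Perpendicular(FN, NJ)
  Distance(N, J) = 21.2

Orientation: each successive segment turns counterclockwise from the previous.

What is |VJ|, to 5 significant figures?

14.742

Q is at the origin; QV runs at 163.9° with length 19.1, so V = (-18.351, 5.2967). QV ⟂ VA, so VA runs at -106.10°; with |VA| = 12.8, A = (-21.901, -7.0013). VA is perpendicular to AH, so AH runs at -16.100°; with |AH| = 10.5, H = (-11.812, -9.9131). ∠AHF = 68.5° gives HF at 95.400° from the x-axis; with |HF| = 27.6, F = (-14.410, 17.564). ∠HFN = 118.7° gives FN at 156.70° from the x-axis; with |FN| = 10.9, N = (-24.421, 21.876). FN ⟂ NJ, so NJ runs at -113.30°; with |NJ| = 21.2, J = (-32.806, 2.4048). Then |VJ| = |J − V| = 14.742.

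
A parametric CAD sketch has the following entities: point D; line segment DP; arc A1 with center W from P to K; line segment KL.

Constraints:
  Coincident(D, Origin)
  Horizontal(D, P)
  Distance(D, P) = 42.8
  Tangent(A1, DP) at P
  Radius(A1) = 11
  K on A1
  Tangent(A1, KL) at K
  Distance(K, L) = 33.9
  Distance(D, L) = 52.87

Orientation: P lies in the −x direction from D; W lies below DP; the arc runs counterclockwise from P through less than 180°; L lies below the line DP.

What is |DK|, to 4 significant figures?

54.31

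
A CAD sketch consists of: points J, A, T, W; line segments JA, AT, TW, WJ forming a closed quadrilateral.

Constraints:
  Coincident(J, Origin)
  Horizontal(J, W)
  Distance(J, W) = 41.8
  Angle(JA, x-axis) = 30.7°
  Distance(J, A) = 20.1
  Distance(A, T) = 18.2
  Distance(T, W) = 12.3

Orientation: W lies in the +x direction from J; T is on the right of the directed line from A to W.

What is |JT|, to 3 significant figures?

30.0

J is at the origin; JW is horizontal with |JW| = 41.8 and W in +x, so W = (41.8, 0). JA runs at 30.7° with |JA| = 20.1, so A = (17.3, 10.3). T is determined by |AT| = 18.2 and |TW| = 12.3 together: it lies at the intersection of circle(A, 18.2) and circle(W, 12.3). With |AW| = 26.6, the foot of the radical line on AW is 16.7 from A and the perpendicular offset is √(18.2² − 16.7²) = 7.29. Taking the right-of-AW solution: T = (29.8, -2.90).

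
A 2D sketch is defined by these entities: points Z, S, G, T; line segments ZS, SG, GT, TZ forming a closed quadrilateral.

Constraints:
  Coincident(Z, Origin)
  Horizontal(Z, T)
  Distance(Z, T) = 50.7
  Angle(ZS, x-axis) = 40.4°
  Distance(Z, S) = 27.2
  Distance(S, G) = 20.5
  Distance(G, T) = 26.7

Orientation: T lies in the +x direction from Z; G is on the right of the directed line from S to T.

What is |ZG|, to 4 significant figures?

24.26

Checks: |SG| = 20.50 ✓; |GT| = 26.70 ✓.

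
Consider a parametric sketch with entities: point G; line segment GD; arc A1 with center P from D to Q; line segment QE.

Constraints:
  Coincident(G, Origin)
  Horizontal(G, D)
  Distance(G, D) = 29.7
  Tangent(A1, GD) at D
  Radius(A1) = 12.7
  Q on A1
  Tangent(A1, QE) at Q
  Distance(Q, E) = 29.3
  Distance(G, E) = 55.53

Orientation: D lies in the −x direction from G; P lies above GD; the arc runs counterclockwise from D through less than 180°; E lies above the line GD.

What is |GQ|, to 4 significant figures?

26.68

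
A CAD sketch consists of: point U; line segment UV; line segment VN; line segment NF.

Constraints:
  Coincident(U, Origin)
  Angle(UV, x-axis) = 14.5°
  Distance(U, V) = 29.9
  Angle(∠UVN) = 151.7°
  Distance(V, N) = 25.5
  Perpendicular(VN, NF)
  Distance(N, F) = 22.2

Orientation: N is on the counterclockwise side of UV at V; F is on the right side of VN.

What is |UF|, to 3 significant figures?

63.3

∠UVN = 151.7°, so VN runs at 14.5° + (180° − 151.7°) = 42.8° from the x-axis; with |VN| = 25.5, N = V + 25.5·(cos 42.8°, sin 42.8°) = (47.7, 24.8). VN is perpendicular to NF; with |NF| = 22.2 on the right of VN, F = N + 22.2·(0.679, -0.734) = (62.7, 8.52). Then |UF| = |F − U| = 63.3.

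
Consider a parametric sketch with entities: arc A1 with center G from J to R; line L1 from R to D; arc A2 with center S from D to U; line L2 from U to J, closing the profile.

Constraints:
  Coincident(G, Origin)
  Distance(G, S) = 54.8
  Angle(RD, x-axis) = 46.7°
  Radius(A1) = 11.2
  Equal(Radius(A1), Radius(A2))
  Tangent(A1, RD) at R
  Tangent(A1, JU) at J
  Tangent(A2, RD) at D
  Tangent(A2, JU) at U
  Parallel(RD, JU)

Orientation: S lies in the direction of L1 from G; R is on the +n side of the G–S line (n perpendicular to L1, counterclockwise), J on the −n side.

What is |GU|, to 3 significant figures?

55.9

Tangency of A1 to both parallel lines with radius 11.2 puts R and J at G ± 11.2·n: R = (-8.15, 7.68), J = (8.15, -7.68). Equal radii place D and U the same way about S: D = S + 11.2·n = (29.4, 47.6), U = S − 11.2·n = (45.7, 32.2). Then |GU| = |U − G| = 55.9.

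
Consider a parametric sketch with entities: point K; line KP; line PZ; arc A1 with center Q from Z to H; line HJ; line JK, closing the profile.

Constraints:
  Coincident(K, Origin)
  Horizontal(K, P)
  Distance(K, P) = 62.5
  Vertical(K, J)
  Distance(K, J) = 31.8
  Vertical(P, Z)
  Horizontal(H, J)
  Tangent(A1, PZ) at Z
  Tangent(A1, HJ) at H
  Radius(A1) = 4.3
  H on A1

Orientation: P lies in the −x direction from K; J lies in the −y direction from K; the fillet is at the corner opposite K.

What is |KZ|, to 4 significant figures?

68.28

The virtual corner opposite K is at (-62.50, -31.80). A1 meets PZ tangentially, so QZ is at right angles to PZ and since A1 is tangent to HJ there, QH ⟂ HJ, with radius 4.3, so the center Q sits 4.3 in from both sides at Q = (-58.20, -27.50). That places the tangent points at Z = (-62.50, -27.50) on PZ and H = (-58.20, -31.80) on HJ. Then |KZ| = |Z − K| = 68.28.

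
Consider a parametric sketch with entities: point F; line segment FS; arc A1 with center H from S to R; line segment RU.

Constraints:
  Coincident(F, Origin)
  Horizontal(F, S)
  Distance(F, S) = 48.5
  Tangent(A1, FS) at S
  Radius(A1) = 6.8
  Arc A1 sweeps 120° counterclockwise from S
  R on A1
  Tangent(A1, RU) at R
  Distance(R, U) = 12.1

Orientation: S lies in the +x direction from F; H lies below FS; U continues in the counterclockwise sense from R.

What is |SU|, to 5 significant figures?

20.680

F is at the origin; F and S share the same y with |FS| = 48.5 and S on the +x side, so S = (48.500, 0.0000). A1 meets FS tangentially, so HS is at right angles to FS, so H = S + (0, -6.8) = (48.500, -6.8000). On A1, S sits at bearing 90° from H; a 120° counterclockwise sweep puts R at bearing 210°, so R = H + 6.8·(cos 210°, sin 210°) = (42.611, -10.200). Since A1 is tangent to RU there, HR ⟂ RU, so RU runs along (−sin 210°, cos 210°); with |RU| = 12.1, U = (48.661, -20.679). Then |SU| = |U − S| = 20.680.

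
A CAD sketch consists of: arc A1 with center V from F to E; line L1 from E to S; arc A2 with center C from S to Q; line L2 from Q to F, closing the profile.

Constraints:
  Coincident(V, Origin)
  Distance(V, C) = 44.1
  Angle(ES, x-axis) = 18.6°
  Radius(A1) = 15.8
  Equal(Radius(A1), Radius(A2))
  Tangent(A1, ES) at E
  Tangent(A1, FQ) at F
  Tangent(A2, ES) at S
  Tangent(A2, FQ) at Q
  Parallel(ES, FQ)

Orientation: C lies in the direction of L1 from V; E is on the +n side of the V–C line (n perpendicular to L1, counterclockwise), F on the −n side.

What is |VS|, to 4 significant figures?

46.84

The slot axis is L1's direction at 18.6°, so u = (cos 18.6°, sin 18.6°) = (0.9478, 0.3190) and n = (−sin 18.6°, cos 18.6°) = (-0.3190, 0.9478). V is at the origin and C lies 44.1 along u from V, so C = 44.1·u = (41.80, 14.07). Tangency of A1 to both parallel lines with radius 15.8 puts E and F at V ± 15.8·n: E = (-5.040, 14.97), F = (5.040, -14.97). Equal radii place S and Q the same way about C: S = C + 15.8·n = (36.76, 29.04), Q = C − 15.8·n = (46.84, -0.9086). Then |VS| = |S − V| = 46.84.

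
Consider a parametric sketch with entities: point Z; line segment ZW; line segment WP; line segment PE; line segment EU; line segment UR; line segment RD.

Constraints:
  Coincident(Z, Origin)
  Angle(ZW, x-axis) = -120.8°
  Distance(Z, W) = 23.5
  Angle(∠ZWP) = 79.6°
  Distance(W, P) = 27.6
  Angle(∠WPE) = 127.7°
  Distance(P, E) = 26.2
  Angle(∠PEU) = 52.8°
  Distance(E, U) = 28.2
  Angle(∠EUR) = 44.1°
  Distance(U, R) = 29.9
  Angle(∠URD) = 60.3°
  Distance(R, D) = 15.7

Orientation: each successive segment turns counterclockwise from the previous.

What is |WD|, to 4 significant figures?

43.48

Z is at the origin; ZW runs at -120.8° with length 23.5, so W = (-12.03, -20.19). ∠ZWP = 79.6° gives WP at -20.40° from the x-axis; with |WP| = 27.6, P = (13.84, -29.81). ∠WPE = 127.7° gives PE at 31.90° from the x-axis; with |PE| = 26.2, E = (36.08, -15.96). ∠PEU = 52.8° gives EU at 159.1° from the x-axis; with |EU| = 28.2, U = (9.734, -5.901). ∠EUR = 44.1° gives UR at -65.00° from the x-axis; with |UR| = 29.9, R = (22.37, -33.00). ∠URD = 60.3° gives RD at 54.70° from the x-axis; with |RD| = 15.7, D = (31.44, -20.19). Then |WD| = |D − W| = 43.48.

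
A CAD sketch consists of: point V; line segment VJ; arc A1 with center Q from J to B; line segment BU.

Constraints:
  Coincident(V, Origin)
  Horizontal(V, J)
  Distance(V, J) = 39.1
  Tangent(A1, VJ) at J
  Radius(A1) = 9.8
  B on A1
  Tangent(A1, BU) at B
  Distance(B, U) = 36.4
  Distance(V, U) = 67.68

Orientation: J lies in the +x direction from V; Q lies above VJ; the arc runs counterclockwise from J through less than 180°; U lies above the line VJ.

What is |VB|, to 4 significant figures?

49.83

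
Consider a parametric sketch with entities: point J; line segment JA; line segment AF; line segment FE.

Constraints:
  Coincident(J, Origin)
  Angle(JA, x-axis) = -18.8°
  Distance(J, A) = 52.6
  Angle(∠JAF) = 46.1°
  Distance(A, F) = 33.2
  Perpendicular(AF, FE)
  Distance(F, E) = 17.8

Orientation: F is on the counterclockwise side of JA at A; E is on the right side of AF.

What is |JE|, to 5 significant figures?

55.797

J is at the origin; JA runs at -18.8° with length 52.6, so A = 52.6·(cos -18.8°, sin -18.8°) = (49.794, -16.951). ∠JAF = 46.1°, so AF runs at -18.8° + (180° − 46.1°) = 115.10° from the x-axis; with |AF| = 33.2, F = A + 33.2·(cos 115.10°, sin 115.10°) = (35.710, 13.114). The perpendicularity gives FE at right angles to AF; with |FE| = 17.8 on the right of AF, E = F + 17.8·(0.90557, 0.42420) = (51.829, 20.664). Then |JE| = |E − J| = 55.797.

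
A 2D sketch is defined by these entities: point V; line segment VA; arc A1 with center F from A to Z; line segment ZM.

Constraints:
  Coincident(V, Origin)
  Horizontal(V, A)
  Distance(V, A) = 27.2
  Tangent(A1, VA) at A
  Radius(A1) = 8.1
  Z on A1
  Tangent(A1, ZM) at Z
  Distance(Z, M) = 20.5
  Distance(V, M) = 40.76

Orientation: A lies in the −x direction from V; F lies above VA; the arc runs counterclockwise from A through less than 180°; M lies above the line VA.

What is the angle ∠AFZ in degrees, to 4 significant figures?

112.2°

Checks: |FZ| = 8.100 ✓; ∠(FZ, ZM) = 90.00° ✓; |ZM| = 20.50 ✓; |VM| = 40.76 ✓.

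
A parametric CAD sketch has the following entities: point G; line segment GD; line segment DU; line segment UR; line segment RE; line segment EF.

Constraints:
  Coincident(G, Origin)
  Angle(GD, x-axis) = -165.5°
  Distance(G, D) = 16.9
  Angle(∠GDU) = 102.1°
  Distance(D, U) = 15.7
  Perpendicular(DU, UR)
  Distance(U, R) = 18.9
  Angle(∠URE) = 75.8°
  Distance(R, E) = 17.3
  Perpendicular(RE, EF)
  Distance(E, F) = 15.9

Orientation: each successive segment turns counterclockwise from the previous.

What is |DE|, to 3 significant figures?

14.7

G is at the origin; GD runs at -165.5° with length 16.9, so D = (-16.4, -4.23). ∠GDU = 102.1° gives DU at -87.6° from the x-axis; with |DU| = 15.7, U = (-15.7, -19.9). DU ⟂ UR, so UR runs at 2.40°; with |UR| = 18.9, R = (3.18, -19.1). ∠URE = 75.8° gives RE at 107° from the x-axis; with |RE| = 17.3, E = (-1.76, -2.55). Then |DE| = |E − D| = 14.7.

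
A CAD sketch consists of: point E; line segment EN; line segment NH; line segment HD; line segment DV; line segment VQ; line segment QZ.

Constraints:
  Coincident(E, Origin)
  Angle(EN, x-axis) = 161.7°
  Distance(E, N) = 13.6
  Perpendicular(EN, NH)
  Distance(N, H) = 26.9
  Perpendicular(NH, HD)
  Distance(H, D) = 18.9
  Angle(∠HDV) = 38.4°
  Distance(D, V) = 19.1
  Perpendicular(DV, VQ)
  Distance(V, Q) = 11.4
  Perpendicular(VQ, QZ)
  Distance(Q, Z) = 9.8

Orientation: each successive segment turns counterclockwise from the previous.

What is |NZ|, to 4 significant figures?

30.40

E is at the origin; EN runs at 161.7° with length 13.6, so N = (-12.91, 4.270). The perpendicularity gives NH at right angles to EN, so NH runs at -108.3°; with |NH| = 26.9, H = (-21.36, -21.27). NH is perpendicular to HD, so HD runs at -18.30°; with |HD| = 18.9, D = (-3.414, -27.20). ∠HDV = 38.4° gives DV at 123.3° from the x-axis; with |DV| = 19.1, V = (-13.90, -11.24). The perpendicularity gives VQ at right angles to DV, so VQ runs at -146.7°; with |VQ| = 11.4, Q = (-23.43, -17.50). VQ is perpendicular to QZ, so QZ runs at -56.70°; with |QZ| = 9.8, Z = (-18.05, -25.69). Then |NZ| = |Z − N| = 30.40.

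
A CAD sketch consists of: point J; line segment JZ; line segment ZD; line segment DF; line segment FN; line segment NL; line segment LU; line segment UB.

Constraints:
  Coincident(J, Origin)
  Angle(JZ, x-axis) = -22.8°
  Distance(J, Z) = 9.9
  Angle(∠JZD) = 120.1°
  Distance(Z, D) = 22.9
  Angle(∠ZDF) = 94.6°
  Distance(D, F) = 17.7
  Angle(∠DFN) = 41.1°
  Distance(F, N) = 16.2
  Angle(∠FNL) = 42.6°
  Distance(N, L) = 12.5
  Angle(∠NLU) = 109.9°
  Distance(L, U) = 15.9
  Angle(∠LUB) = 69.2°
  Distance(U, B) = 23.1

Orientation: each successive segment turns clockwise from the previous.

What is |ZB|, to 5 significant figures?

21.940

J is at the origin; JZ runs at -22.8° with length 9.9, so Z = (9.1264, -3.8364). ∠JZD = 120.1° gives ZD at -82.700° from the x-axis; with |ZD| = 22.9, D = (12.036, -26.551). ∠ZDF = 94.6° gives DF at -168.10° from the x-axis; with |DF| = 17.7, F = (-5.2834, -30.201). ∠DFN = 41.1° gives FN at 53.000° from the x-axis; with |FN| = 16.2, N = (4.4660, -17.263). ∠FNL = 42.6° gives NL at -84.400° from the x-axis; with |NL| = 12.5, L = (5.6858, -29.703). ∠NLU = 109.9° gives LU at -154.50° from the x-axis; with |LU| = 15.9, U = (-8.6653, -36.548). ∠LUB = 69.2° gives UB at 94.700° from the x-axis; with |UB| = 23.1, B = (-10.558, -13.526). Then |ZB| = |B − Z| = 21.940.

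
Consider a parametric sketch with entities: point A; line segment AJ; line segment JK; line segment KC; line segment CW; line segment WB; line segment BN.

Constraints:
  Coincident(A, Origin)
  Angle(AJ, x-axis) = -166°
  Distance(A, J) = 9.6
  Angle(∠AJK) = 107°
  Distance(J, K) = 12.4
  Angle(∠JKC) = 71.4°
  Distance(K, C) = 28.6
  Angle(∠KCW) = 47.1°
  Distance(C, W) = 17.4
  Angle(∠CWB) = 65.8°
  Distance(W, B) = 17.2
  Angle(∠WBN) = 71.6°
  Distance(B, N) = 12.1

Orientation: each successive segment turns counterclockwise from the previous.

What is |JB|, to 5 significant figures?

16.057

A is at the origin; AJ runs at -166.0° with length 9.6, so J = (-9.3148, -2.3225). ∠AJK = 107.0° gives JK at -93.000° from the x-axis; with |JK| = 12.4, K = (-9.9638, -14.705). ∠JKC = 71.4° gives KC at 15.600° from the x-axis; with |KC| = 28.6, C = (17.583, -7.0143). ∠KCW = 47.1° gives CW at 148.50° from the x-axis; with |CW| = 17.4, W = (2.7467, 2.0771). ∠CWB = 65.8° gives WB at -97.300° from the x-axis; with |WB| = 17.2, B = (0.56119, -14.983). Then |JB| = |B − J| = 16.057.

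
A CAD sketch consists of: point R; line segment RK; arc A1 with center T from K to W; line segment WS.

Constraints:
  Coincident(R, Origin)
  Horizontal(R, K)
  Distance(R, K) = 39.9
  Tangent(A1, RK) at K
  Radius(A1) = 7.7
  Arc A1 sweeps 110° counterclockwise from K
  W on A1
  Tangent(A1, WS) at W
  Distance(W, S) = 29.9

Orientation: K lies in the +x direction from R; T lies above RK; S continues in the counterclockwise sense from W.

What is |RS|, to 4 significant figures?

53.28

On A1, K sits at bearing -90° from T; a 110° counterclockwise sweep puts W at bearing 20°, so W = T + 7.7·(cos 20°, sin 20°) = (47.14, 10.33). A1 meets WS tangentially, so TW is at right angles to WS, so WS runs along (−sin 20°, cos 20°); with |WS| = 29.9, S = (36.91, 38.43). Then |RS| = |S − R| = 53.28.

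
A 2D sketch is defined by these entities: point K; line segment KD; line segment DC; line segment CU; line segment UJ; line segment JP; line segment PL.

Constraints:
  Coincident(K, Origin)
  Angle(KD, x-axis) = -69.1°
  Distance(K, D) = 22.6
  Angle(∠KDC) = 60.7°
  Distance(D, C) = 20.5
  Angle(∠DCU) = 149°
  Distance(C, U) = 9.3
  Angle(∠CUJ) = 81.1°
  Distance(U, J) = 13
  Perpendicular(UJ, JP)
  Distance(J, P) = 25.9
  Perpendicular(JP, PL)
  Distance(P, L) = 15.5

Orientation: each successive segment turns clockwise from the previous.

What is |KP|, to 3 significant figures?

24.1

K is at the origin; KD runs at -69.1° with length 22.6, so D = (8.06, -21.1). ∠KDC = 60.7° gives DC at 172° from the x-axis; with |DC| = 20.5, C = (-12.2, -18.1). ∠DCU = 149.0° gives CU at 141° from the x-axis; with |CU| = 9.3, U = (-19.4, -12.2). ∠CUJ = 81.1° gives UJ at 41.7° from the x-axis; with |UJ| = 13.0, J = (-9.70, -3.57). The perpendicularity gives JP at right angles to UJ, so JP runs at -48.3°; with |JP| = 25.9, P = (7.53, -22.9). Then |KP| = |P − K| = 24.1.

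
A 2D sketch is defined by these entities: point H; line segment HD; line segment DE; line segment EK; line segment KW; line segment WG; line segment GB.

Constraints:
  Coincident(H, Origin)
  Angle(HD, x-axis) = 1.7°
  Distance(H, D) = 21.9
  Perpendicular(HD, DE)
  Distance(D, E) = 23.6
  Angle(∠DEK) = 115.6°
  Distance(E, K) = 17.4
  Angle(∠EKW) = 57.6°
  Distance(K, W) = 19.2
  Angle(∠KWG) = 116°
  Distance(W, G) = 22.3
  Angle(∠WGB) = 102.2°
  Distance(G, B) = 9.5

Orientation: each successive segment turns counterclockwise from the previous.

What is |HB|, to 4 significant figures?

36.80

H is at the origin; HD runs at 1.7° with length 21.9, so D = (21.89, 0.6497). The perpendicularity gives DE at right angles to HD, so DE runs at 91.70°; with |DE| = 23.6, E = (21.19, 24.24). ∠DEK = 115.6° gives EK at 156.1° from the x-axis; with |EK| = 17.4, K = (5.282, 31.29). ∠EKW = 57.6° gives KW at -81.50° from the x-axis; with |KW| = 19.2, W = (8.120, 12.30). ∠KWG = 116.0° gives WG at -17.50° from the x-axis; with |WG| = 22.3, G = (29.39, 5.594). ∠WGB = 102.2° gives GB at 60.30° from the x-axis; with |GB| = 9.5, B = (34.09, 13.85). Then |HB| = |B − H| = 36.80.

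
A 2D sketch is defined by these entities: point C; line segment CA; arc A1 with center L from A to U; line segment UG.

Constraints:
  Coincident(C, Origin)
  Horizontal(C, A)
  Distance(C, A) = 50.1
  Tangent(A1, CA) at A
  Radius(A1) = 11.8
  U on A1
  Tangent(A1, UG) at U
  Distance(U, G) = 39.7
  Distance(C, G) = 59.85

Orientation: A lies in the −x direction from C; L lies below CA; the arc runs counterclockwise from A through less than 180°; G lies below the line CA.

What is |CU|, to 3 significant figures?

62.2

Checks: |LU| = 11.80 ✓; ∠(LU, UG) = 90.00° ✓; |UG| = 39.70 ✓; |CG| = 59.85 ✓.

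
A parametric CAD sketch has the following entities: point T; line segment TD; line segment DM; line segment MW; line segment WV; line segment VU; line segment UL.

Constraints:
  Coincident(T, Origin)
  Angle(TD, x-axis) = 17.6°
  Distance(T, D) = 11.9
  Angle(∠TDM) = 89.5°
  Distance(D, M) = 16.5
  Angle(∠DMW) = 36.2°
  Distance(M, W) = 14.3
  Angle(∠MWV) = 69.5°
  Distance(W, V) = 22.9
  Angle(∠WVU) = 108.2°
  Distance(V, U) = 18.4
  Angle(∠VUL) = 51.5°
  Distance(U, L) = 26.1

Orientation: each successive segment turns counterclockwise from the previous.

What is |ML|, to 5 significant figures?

5.0404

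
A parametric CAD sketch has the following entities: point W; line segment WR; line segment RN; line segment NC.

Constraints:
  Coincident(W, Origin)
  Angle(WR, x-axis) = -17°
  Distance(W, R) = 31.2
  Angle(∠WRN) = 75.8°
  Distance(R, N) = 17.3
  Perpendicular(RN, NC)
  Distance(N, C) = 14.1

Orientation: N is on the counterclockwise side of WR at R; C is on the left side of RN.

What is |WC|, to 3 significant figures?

18.8

W is at the origin; WR runs at -17.0° with length 31.2, so R = 31.2·(cos -17.0°, sin -17.0°) = (29.8, -9.12). ∠WRN = 75.8°, so RN runs at -17.0° + (180° − 75.8°) = 87.2° from the x-axis; with |RN| = 17.3, N = R + 17.3·(cos 87.2°, sin 87.2°) = (30.7, 8.16). RN is perpendicular to NC; with |NC| = 14.1 on the left of RN, C = N + 14.1·(-0.999, 0.0488) = (16.6, 8.85). Then |WC| = |C − W| = 18.8.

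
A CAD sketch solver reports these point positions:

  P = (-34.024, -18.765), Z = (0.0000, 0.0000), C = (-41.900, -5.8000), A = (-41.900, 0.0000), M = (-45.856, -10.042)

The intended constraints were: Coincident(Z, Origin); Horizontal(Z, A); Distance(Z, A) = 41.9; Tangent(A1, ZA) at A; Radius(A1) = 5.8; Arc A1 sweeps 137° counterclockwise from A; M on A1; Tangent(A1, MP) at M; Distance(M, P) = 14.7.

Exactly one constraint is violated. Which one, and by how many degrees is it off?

Tangent(A1, MP) at M — off by 6.60°.

Z = (0.00, 0.00) ✓; Z.y = 0.00, A.y = 0.00 ✓; |ZA| = 41.90 ✓; ∠(CA, AZ) = 90.00° ✓; |CA| = 5.800 ✓; bearing(C→M) − bearing(C→A) = 137.0° ✓; |CM| = 5.800 ✓; ∠(CM, MP) = 83.40° ✗; |MP| = 14.70 ✓.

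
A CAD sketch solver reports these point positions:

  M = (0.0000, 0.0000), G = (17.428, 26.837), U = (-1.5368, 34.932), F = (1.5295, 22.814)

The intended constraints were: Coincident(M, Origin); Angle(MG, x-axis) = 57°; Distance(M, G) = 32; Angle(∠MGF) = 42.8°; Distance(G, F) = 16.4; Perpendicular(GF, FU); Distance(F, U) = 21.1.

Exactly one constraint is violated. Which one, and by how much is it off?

Distance(F, U) = 21.1 — off by 8.60.

M = (0.00, 0.00) ✓; MG at 57.00° ✓; |MG| = 32.00 ✓; ∠MGF = 42.80° ✓; |GF| = 16.40 ✓; ∠(GF, FU) = 90.00° ✓; |FU| = 12.50 ✗.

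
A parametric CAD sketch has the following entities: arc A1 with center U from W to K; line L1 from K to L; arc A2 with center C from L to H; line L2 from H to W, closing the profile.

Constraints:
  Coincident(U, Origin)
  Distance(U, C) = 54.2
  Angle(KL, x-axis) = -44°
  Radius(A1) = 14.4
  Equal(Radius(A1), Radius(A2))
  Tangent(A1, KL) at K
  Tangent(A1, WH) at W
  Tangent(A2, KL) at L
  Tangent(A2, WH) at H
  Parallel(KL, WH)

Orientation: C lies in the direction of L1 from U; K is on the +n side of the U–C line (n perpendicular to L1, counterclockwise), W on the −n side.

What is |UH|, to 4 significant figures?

56.08

The slot axis is L1's direction at -44.0°, so u = (cos -44.0°, sin -44.0°) = (0.7193, -0.6947) and n = (−sin -44.0°, cos -44.0°) = (0.6947, 0.7193). U is at the origin and C lies 54.2 along u from U, so C = 54.2·u = (38.99, -37.65). Tangency of A1 to both parallel lines with radius 14.4 puts K and W at U ± 14.4·n: K = (10.00, 10.36), W = (-10.00, -10.36). Equal radii place L and H the same way about C: L = C + 14.4·n = (48.99, -27.29), H = C − 14.4·n = (28.99, -48.01). Then |UH| = |H − U| = 56.08.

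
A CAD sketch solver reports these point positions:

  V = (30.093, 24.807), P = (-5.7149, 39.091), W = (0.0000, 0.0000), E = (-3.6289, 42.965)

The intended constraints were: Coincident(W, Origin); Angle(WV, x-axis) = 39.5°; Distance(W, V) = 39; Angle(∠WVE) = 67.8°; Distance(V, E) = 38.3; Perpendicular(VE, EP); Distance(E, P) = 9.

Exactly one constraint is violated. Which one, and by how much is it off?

Distance(E, P) = 9 — off by 4.60.

W = (0.00, 0.00) ✓; WV at 39.50° ✓; |WV| = 39.00 ✓; ∠WVE = 67.80° ✓; |VE| = 38.30 ✓; ∠(VE, EP) = 90.00° ✓; |EP| = 4.400 ✗.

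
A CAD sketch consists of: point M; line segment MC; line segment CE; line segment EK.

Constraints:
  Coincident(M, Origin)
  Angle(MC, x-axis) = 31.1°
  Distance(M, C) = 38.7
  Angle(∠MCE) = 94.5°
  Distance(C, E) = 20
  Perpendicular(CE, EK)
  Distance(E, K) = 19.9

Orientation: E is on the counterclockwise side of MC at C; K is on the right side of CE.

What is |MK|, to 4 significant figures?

62.85

M is at the origin; MC runs at 31.1° with length 38.7, so C = 38.7·(cos 31.1°, sin 31.1°) = (33.14, 19.99). ∠MCE = 94.5°, so CE runs at 31.1° + (180° − 94.5°) = 116.6° from the x-axis; with |CE| = 20.0, E = C + 20.0·(cos 116.6°, sin 116.6°) = (24.18, 37.87). CE ⟂ EK; with |EK| = 19.9 on the right of CE, K = E + 19.9·(0.8942, 0.4478) = (41.98, 46.78). Then |MK| = |K − M| = 62.85.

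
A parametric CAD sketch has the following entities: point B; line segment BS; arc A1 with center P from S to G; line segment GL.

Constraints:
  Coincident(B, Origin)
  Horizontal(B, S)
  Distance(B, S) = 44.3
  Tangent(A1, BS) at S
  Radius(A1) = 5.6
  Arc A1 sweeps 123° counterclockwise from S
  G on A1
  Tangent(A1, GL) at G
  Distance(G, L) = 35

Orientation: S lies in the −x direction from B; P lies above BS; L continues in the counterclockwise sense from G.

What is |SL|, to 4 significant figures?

40.63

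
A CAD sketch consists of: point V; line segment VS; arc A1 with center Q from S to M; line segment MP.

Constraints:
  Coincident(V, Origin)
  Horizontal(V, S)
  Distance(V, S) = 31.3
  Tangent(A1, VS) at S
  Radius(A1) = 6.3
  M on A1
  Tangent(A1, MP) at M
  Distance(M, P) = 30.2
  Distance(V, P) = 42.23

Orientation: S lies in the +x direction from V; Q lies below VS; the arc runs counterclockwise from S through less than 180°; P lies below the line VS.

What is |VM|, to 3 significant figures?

25.7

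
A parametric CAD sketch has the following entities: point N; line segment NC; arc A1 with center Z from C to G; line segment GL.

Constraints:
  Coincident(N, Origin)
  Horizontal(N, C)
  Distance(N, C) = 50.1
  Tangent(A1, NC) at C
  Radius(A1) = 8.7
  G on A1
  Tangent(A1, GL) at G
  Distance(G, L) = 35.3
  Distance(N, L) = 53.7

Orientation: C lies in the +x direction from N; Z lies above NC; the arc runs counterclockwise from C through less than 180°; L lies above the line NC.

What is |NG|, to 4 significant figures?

58.55

Checks: |ZG| = 8.700 ✓; ∠(ZG, GL) = 90.00° ✓; |GL| = 35.30 ✓; |NL| = 53.70 ✓.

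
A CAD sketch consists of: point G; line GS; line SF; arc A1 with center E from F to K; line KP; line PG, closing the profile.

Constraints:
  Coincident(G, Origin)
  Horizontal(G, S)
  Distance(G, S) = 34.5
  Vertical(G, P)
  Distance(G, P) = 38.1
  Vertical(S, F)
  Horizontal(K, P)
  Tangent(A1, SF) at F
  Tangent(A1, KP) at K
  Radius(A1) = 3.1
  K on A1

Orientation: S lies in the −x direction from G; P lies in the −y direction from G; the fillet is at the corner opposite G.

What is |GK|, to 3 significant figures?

49.4

G is at the origin; GS is horizontal with |GS| = 34.5 and S on the −x side, so S = (-34.5, 0.00). G and P share the same x with |GP| = 38.1 and P on the −y side, so P = (0.00, -38.1). The virtual corner opposite G is at (-34.5, -38.1). Tangency of A1 to SF means the radius EF is perpendicular to SF and the tangent condition forces EK to be normal to KP, with radius 3.1, so the center E sits 3.1 in from both sides at E = (-31.4, -35.0). That places the tangent points at F = (-34.5, -35.0) on SF and K = (-31.4, -38.1) on KP. Then |GK| = |K − G| = 49.4.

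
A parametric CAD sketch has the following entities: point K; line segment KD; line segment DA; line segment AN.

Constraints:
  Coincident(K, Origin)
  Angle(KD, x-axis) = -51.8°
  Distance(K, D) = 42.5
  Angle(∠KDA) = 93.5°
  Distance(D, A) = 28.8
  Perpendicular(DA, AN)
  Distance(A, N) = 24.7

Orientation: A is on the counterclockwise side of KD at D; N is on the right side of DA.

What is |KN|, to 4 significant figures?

74.10

∠KDA = 93.5°, so DA runs at -51.8° + (180° − 93.5°) = 34.70° from the x-axis; with |DA| = 28.8, A = D + 28.8·(cos 34.70°, sin 34.70°) = (49.96, -17.00). The perpendicularity gives AN at right angles to DA; with |AN| = 24.7 on the right of DA, N = A + 24.7·(0.5693, -0.8221) = (64.02, -37.31). Then |KN| = |N − K| = 74.10.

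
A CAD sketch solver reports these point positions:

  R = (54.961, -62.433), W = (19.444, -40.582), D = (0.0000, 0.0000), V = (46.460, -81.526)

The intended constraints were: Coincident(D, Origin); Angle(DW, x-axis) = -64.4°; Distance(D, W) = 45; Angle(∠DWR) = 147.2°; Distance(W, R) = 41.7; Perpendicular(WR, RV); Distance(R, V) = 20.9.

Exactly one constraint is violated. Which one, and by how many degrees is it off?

Perpendicular(WR, RV) — off by 7.60°.

D = (0.00, 0.00) ✓; DW at -64.40° ✓; |DW| = 45.00 ✓; ∠DWR = 147.2° ✓; |WR| = 41.70 ✓; ∠(WR, RV) = 82.40° ✗; |RV| = 20.90 ✓.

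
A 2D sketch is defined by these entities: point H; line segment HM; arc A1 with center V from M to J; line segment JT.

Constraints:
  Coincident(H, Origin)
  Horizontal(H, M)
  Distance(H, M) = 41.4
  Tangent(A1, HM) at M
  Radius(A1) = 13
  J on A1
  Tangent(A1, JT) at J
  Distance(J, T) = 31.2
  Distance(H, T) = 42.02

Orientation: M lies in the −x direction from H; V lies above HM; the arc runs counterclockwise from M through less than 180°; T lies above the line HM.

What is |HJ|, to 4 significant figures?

30.42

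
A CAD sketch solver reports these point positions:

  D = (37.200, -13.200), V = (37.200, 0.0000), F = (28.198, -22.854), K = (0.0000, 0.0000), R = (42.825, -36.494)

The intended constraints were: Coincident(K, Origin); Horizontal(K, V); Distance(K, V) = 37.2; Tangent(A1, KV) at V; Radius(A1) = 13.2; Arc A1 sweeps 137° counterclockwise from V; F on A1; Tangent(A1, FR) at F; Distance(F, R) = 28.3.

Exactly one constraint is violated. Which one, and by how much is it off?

Distance(F, R) = 28.3 — off by 8.30.

K = (0.00, 0.00) ✓; K.y = 0.00, V.y = 0.00 ✓; |KV| = 37.20 ✓; ∠(DV, VK) = 90.00° ✓; |DV| = 13.20 ✓; bearing(D→F) − bearing(D→V) = 137.0° ✓; |DF| = 13.20 ✓; ∠(DF, FR) = 90.00° ✓; |FR| = 20.00 ✗.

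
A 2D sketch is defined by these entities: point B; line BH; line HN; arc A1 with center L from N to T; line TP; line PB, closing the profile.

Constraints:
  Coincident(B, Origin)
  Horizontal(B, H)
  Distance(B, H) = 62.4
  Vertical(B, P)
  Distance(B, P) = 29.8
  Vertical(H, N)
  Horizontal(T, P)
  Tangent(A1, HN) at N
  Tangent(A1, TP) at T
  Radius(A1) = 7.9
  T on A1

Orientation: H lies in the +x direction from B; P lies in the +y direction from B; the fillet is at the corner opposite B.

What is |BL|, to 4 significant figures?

58.74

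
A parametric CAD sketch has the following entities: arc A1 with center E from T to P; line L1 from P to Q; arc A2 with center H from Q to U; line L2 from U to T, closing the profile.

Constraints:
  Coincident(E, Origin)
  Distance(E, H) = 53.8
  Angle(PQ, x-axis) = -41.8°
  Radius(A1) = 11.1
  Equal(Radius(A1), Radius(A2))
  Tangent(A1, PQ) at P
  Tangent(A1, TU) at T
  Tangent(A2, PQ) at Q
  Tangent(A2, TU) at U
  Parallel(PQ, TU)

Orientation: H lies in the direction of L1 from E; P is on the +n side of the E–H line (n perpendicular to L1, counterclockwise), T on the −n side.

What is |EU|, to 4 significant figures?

54.93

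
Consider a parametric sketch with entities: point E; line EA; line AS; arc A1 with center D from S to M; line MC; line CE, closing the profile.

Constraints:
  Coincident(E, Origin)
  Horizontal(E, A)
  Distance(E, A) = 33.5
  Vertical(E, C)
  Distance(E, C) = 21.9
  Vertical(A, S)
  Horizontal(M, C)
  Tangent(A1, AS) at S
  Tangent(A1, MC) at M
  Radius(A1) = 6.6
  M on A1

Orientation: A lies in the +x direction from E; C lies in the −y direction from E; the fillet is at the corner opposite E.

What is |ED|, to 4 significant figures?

30.95

E and C share the same x with |EC| = 21.9 and C on the −y side, so C = (0.000, -21.90). The virtual corner opposite E is at (33.50, -21.90). The tangent condition forces DS to be normal to AS and tangency of A1 to MC means the radius DM is perpendicular to MC, with radius 6.6, so the center D sits 6.6 in from both sides at D = (26.90, -15.30). Then |ED| = |D − E| = 30.95.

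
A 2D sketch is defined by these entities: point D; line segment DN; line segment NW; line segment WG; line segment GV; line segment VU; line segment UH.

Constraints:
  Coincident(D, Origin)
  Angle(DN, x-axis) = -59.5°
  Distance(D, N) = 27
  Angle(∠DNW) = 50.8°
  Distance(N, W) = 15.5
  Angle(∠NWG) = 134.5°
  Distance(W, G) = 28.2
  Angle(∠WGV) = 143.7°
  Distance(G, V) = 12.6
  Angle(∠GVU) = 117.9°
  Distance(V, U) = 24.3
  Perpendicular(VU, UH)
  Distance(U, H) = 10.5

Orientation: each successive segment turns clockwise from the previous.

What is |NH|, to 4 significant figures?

40.03

D is at the origin; DN runs at -59.5° with length 27.0, so N = (13.70, -23.26). ∠DNW = 50.8° gives NW at 171.3° from the x-axis; with |NW| = 15.5, W = (-1.618, -20.92). ∠NWG = 134.5° gives WG at 125.8° from the x-axis; with |WG| = 28.2, G = (-18.11, 1.953). ∠WGV = 143.7° gives GV at 89.50° from the x-axis; with |GV| = 12.6, V = (-18.00, 14.55). ∠GVU = 117.9° gives VU at 27.40° from the x-axis; with |VU| = 24.3, U = (3.570, 25.73). The perpendicularity gives UH at right angles to VU, so UH runs at -62.60°; with |UH| = 10.5, H = (8.402, 16.41). Then |NH| = |H − N| = 40.03.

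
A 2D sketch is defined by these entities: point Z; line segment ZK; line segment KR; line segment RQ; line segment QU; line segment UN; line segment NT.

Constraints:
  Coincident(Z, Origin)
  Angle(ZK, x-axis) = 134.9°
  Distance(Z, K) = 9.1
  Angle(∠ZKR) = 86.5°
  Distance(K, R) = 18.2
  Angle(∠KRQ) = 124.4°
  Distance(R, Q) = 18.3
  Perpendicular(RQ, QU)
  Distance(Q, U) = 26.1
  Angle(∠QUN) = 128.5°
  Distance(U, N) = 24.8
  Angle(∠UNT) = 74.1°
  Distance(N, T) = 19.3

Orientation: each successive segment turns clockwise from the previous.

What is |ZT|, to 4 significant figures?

7.271

∠QUN = 128.5° gives UN at -155.7° from the x-axis; with |UN| = 24.8, N = (-4.036, -21.52). ∠UNT = 74.1° gives NT at 98.40° from the x-axis; with |NT| = 19.3, T = (-6.855, -2.422). Then |ZT| = |T − Z| = 7.271.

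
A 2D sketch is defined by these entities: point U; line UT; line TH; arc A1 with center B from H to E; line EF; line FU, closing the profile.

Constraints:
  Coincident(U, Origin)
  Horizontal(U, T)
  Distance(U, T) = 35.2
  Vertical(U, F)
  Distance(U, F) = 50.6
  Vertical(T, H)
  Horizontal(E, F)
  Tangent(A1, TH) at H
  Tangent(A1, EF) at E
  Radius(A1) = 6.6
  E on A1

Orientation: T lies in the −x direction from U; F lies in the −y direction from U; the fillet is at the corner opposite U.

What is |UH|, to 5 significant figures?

56.347

The virtual corner opposite U is at (-35.200, -50.600). Since A1 is tangent to TH there, BH ⟂ TH and since A1 is tangent to EF there, BE ⟂ EF, with radius 6.6, so the center B sits 6.6 in from both sides at B = (-28.600, -44.000). That places the tangent points at H = (-35.200, -44.000) on TH and E = (-28.600, -50.600) on EF. Then |UH| = |H − U| = 56.347.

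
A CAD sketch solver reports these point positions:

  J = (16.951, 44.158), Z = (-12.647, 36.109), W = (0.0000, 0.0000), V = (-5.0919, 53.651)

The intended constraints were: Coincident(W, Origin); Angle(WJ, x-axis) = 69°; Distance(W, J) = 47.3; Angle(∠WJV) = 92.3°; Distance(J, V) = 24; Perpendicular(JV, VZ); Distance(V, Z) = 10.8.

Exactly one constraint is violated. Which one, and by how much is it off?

Distance(V, Z) = 10.8 — off by 8.30.

W = (0.00, 0.00) ✓; WJ at 69.00° ✓; |WJ| = 47.30 ✓; ∠WJV = 92.30° ✓; |JV| = 24.00 ✓; ∠(JV, VZ) = 90.00° ✓; |VZ| = 19.10 ✗.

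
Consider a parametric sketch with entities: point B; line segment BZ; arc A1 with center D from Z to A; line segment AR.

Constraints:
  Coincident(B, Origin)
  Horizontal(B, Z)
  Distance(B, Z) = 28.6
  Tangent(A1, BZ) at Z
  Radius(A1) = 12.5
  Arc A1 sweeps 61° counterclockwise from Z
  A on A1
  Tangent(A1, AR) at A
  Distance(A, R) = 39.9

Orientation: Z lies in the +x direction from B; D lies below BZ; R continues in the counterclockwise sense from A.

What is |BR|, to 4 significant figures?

41.37

B is at the origin; B and Z share the same y with |BZ| = 28.6 and Z on the +x side, so Z = (28.60, 0.000). A1 meets BZ tangentially, so DZ is at right angles to BZ, so D = Z + (0, -12.5) = (28.60, -12.50). On A1, Z sits at bearing 90° from D; a 61° counterclockwise sweep puts A at bearing 151°, so A = D + 12.5·(cos 151°, sin 151°) = (17.67, -6.440). Since A1 is tangent to AR there, DA ⟂ AR, so AR runs along (−sin 151°, cos 151°); with |AR| = 39.9, R = (-1.677, -41.34). Then |BR| = |R − B| = 41.37.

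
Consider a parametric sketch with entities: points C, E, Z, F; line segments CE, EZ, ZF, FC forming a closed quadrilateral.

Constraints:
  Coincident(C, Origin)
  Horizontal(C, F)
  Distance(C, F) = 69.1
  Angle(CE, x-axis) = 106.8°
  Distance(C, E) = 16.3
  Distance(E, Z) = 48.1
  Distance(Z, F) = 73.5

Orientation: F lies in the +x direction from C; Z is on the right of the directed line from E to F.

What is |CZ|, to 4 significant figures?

32.02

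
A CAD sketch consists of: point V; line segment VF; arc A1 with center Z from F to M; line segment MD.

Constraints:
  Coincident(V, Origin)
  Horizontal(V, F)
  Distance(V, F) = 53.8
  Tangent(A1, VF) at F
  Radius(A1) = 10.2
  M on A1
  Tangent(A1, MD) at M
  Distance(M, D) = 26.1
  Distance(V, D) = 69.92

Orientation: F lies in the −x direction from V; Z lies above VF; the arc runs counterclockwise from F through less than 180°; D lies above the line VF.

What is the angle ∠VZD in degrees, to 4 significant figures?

111.1°

V is at the origin; VF is horizontal with |VF| = 53.8 and F on the −x side, so F = (-53.80, 0.000). A1 meets VF tangentially, so ZF is at right angles to VF, so Z = F + (0, 10.2) = (-53.80, 10.20). Since ZM ⟂ MD (tangency), |ZD| = √(10.2² + 26.1²) = 28.02 regardless of where M sits on A1. So D lies on both circle(V, 69.92) and circle(Z, 28.02); the above-VF intersection is D = (-58.84, 37.76). M is the foot of the tangent from D: M = (-45.12, 15.56).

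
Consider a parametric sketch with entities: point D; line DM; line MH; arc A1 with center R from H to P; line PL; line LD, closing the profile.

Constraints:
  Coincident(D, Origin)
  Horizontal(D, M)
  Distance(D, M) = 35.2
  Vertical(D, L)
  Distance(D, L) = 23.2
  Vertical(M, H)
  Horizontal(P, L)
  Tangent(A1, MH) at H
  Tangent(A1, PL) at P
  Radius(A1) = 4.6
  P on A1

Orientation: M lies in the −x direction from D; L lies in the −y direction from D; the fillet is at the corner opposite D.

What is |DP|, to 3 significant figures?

38.4

D is at the origin; D and M share the same y with |DM| = 35.2 and M on the −x side, so M = (-35.2, 0.00). D and L share the same x with |DL| = 23.2 and L on the −y side, so L = (0.00, -23.2). The virtual corner opposite D is at (-35.2, -23.2). Since A1 is tangent to MH there, RH ⟂ MH and since A1 is tangent to PL there, RP ⟂ PL, with radius 4.6, so the center R sits 4.6 in from both sides at R = (-30.6, -18.6). That places the tangent points at H = (-35.2, -18.6) on MH and P = (-30.6, -23.2) on PL. Then |DP| = |P − D| = 38.4.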